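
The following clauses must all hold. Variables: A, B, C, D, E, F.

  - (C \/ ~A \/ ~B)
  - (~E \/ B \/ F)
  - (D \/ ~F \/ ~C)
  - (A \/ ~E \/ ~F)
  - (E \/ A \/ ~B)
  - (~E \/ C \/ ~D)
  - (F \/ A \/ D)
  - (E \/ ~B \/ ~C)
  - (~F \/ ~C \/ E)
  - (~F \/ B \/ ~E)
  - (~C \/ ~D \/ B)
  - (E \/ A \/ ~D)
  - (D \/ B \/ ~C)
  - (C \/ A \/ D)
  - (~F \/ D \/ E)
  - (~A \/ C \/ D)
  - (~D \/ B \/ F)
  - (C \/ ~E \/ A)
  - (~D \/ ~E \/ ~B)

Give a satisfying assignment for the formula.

A=1  B=1  C=1  D=0  E=1  F=0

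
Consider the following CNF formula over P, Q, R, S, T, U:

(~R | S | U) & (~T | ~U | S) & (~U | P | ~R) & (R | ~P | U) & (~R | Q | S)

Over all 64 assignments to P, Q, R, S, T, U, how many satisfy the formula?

Split on R, then U.
  R=T, U=T: 5 of the 16 assignments to (P,Q,S,T) work.
  R=T, U=F: forces S=T; P, Q, T free → 2^3 = 8.
  R=F, U=T: P, Q free; 3 ways for (S,T) × 2^2 = 12.
  R=F, U=F: forces P=F; Q, S, T free → 2^3 = 8.
Total: 5 + 8 + 12 + 8 = 33.

33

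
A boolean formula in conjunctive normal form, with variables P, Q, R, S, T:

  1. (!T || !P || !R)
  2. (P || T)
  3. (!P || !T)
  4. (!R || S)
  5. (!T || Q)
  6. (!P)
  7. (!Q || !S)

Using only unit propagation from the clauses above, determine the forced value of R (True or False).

False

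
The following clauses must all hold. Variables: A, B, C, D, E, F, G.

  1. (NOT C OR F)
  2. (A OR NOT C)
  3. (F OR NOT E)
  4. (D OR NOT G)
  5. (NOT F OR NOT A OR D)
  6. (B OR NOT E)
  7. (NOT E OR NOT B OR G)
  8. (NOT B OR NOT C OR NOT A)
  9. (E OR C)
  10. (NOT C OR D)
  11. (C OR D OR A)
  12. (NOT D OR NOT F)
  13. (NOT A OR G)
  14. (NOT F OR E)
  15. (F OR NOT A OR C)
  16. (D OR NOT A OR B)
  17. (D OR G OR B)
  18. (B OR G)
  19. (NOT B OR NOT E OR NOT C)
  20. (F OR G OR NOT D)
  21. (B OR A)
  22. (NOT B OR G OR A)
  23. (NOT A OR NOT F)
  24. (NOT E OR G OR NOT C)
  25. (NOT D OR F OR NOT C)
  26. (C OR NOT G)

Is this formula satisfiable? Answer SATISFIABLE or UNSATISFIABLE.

UNSATISFIABLE

C = True:
  propagation gives F=True, A=True; an empty clause results — contradiction.
C = False:
  propagation gives E=True, F=True, B=True, G=True; an empty clause results — contradiction.
Every branch closes, so no satisfying assignment exists.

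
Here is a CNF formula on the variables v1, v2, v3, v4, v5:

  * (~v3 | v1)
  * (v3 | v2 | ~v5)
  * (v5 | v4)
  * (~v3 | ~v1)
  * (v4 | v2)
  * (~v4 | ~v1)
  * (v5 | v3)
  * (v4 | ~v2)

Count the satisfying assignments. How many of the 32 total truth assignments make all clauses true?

The models are:
  v1=F v2=T v3=F v4=T v5=T
That's 1 in total.

1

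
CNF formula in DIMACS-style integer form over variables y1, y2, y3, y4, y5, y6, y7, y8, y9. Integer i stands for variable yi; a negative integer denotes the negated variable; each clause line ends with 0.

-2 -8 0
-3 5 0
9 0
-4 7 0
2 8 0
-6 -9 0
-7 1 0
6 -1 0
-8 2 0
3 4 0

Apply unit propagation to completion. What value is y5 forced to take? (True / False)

True

(y9) stands alone — y9 = True.
(NOT y9 OR NOT y6) with y9 = True leaves only NOT y6, so y6 = False.
(NOT y1 OR y6): since y6 = False, the clause reduces to (NOT y1). y1 = False.
(y1 OR NOT y7) with y1 = False leaves only NOT y7, so y7 = False.
From (NOT y4 OR y7) and y7 = False: y4 = False.
(y3 OR y4) with y4 = False leaves only y3, so y3 = True.
(y5 OR NOT y3): since y3 = True, the clause reduces to (y5). y5 = True.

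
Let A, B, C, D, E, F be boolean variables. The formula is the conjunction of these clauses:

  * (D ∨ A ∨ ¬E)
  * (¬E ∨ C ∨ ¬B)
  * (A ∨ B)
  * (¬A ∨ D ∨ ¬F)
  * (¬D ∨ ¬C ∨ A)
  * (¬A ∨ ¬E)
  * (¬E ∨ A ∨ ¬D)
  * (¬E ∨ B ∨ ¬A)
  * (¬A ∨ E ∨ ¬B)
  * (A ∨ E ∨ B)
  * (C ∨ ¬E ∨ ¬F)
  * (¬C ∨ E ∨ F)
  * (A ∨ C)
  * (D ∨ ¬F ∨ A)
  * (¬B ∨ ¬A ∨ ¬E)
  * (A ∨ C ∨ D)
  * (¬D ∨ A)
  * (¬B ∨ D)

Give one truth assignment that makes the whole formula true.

A = True, B = False, C = False, D = False, E = False, F = False

Set A = True and propagate.
  then E is forced to False.
  then B is forced to False.
Try C = False.
Set D = False and propagate.
  then F is forced to False.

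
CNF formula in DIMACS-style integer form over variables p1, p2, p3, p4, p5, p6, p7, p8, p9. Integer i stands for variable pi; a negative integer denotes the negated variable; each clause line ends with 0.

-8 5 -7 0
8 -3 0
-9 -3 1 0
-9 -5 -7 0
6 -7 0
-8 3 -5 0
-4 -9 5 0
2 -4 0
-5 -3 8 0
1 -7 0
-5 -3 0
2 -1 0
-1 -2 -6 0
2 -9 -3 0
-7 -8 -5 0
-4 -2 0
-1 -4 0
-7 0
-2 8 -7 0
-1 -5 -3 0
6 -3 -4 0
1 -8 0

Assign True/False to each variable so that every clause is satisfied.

p1 = False, p2 = False, p3 = False, p4 = False, p5 = True, p6 = True, p7 = False, p8 = False, p9 = True

Check each clause:
  1. (!p7 || !p8 || p5) — !p8 is true.
  2. (!p3 || p8) — !p3 is true.
  3. (!p9 || !p3 || p1) — !p3 is true.
  4. (!p7 || !p9 || !p5) — !p7 is true.
  5. (p6 || !p7) — !p7 is true.
  6. (p3 || !p8 || !p5) — !p8 is true.
  7. (p5 || !p4 || !p9) — !p4 is true.
  8. (!p4 || p2) — !p4 is true.
  9. (!p5 || !p3 || p8) — !p3 is true.
  10. (!p7 || p1) — !p7 is true.
  11. (!p3 || !p5) — !p3 is true.
  12. (p2 || !p1) — !p1 is true.
  13. (!p6 || !p1 || !p2) — !p2 is true.
  14. (p2 || !p3 || !p9) — !p3 is true.
  15. (!p7 || !p5 || !p8) — !p8 is true.
  16. (!p4 || !p2) — !p4 is true.
  17. (!p1 || !p4) — !p4 is true.
  18. (!p7) — !p7 is true.
  19. (p8 || !p2 || !p7) — !p7 is true.
  20. (!p5 || !p3 || !p1) — !p3 is true.
  21. (p6 || !p3 || !p4) — !p4 is true.
  22. (!p8 || p1) — !p8 is true.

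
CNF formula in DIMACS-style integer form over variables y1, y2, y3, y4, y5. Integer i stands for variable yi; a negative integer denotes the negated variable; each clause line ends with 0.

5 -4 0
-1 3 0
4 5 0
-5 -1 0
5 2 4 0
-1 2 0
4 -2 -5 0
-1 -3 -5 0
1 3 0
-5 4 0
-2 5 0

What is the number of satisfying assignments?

2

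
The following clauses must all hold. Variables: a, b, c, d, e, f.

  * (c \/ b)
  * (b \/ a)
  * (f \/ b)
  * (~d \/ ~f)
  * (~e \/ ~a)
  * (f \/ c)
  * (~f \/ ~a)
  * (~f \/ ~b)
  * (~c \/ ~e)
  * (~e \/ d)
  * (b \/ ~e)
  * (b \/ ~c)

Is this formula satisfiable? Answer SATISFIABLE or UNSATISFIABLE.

SATISFIABLE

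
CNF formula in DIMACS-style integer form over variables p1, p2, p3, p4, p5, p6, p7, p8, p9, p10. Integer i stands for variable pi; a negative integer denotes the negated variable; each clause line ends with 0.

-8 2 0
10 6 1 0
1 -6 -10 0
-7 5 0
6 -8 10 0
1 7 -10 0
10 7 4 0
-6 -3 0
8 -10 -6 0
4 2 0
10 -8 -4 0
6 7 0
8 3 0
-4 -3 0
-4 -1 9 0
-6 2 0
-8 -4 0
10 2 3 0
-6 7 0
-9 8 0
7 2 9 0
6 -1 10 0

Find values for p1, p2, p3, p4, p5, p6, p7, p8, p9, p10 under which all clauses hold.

p1 = T, p2 = T, p3 = F, p4 = F, p5 = T, p6 = T, p7 = T, p8 = T, p9 = F, p10 = F

p2 occurs only positively in the remaining clauses — set p2 = True.
p5 occurs only positively in the remaining clauses — set p5 = True.
Try p1 = True.
The remaining clauses are satisfied by p3 = False, p4 = False, p6 = True, p7 = True, p8 = True, p9 = False, p10 = False.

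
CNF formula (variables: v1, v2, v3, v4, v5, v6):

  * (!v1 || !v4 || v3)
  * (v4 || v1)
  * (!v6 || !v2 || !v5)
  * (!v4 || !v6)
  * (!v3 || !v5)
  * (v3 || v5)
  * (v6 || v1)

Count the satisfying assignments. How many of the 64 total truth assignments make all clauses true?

Case analysis on v1 and v3:
  v1=1, v3=1: v2 free; 3 ways for (v4,v5,v6) × 2^1 = 6.
  v1=1, v3=0: remaining (v2,v4,v5,v6) ∈ {(0,0,1,0); (0,0,1,1); (1,0,1,0)} — 3.
  v1=0, v3=1: a clause becomes empty — 0.
  v1=0, v3=0: a clause becomes empty — 0.
Total: 6 + 3 + 0 + 0 = 9.

9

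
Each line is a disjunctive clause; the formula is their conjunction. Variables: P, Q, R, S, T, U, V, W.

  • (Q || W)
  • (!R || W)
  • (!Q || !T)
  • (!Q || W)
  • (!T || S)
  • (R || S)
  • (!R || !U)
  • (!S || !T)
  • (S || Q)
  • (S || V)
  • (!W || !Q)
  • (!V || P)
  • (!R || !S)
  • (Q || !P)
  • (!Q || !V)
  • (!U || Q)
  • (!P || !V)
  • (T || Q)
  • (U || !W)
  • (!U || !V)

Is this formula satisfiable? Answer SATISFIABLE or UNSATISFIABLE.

UNSATISFIABLE

Q = True:
  propagation gives T=False, W=True; an empty clause results — contradiction.
Q = False:
  propagation gives W=True, S=True, T=False; an empty clause results — contradiction.
Every branch closes, so no satisfying assignment exists.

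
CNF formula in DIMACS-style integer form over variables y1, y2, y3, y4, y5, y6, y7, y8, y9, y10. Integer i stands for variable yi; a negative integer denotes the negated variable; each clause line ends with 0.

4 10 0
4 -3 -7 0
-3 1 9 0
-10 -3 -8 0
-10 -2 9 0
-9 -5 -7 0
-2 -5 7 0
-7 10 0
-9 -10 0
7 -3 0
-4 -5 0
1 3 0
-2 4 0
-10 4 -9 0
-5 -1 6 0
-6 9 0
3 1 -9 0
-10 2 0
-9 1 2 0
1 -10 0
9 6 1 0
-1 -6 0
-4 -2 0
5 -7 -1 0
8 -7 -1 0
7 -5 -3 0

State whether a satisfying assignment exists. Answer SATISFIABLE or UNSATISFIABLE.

Branch on y1: take y1 = True.
  then y6 is forced to False.
  then y5 is forced to False.
  then y7 is forced to False.
  then y3 is forced to False.
The remaining clauses are satisfied by y2 = False, y4 = True, y8 = False, y9 = False, y10 = False.
Every clause has at least one true literal under this assignment.
So y1 = T, y2 = F, y3 = F, y4 = T, y5 = F, y6 = F, y7 = F, y8 = F, y9 = F, y10 = F is a satisfying assignment.

SATISFIABLE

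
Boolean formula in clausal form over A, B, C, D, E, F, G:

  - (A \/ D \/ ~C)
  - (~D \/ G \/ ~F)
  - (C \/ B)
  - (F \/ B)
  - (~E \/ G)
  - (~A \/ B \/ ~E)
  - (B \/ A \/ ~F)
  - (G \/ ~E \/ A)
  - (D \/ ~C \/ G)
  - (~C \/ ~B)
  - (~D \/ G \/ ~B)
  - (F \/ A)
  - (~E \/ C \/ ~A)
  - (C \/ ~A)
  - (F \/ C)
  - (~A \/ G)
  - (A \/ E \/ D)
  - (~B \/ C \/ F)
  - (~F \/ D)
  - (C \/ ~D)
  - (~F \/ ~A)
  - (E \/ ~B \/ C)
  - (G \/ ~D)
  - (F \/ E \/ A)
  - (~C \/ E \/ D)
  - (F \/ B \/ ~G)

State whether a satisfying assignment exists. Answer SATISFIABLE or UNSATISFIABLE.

A = True:
  propagation gives C=True, B=False, F=True; an empty clause results — contradiction.
A = False:
  propagation gives F=True, B=True, C=False, D=True; an empty clause results — contradiction.
Every branch closes, so no satisfying assignment exists.

UNSATISFIABLE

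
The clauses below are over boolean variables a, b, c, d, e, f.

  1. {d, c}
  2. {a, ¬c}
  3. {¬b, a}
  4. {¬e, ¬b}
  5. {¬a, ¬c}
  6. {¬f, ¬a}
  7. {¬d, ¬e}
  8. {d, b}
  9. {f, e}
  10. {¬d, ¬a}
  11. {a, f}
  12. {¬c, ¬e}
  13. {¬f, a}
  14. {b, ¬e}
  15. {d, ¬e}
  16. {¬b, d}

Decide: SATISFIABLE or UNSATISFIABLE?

a = True:
  propagation gives c=False, d=True; an empty clause results — contradiction.
a = False:
  propagation gives c=False, d=True, b=False, e=False; an empty clause results — contradiction.
Every branch closes, so no satisfying assignment exists.

UNSATISFIABLE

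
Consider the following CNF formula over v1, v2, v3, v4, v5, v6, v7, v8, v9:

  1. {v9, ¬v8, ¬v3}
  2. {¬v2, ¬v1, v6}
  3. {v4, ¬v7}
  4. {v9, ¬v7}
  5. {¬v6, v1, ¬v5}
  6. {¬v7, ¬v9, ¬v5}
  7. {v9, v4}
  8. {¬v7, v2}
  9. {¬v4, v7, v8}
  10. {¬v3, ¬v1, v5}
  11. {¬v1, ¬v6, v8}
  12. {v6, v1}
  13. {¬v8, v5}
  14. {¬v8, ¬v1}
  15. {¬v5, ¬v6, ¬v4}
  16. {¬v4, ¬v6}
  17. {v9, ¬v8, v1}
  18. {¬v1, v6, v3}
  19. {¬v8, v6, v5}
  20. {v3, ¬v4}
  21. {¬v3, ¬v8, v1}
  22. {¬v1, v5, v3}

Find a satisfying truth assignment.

v1 = False, v2 = True, v3 = True, v4 = False, v5 = False, v6 = True, v7 = False, v8 = False, v9 = True

Set v1 = False and propagate.
  then v6 is forced to True.
  then v5 is forced to False.
  then v8 is forced to False.
  then v4 is forced to False.
  then v7 is forced to False.
  then v9 is forced to True.
v2, v3 are now unconstrained; take v2 = True, v3 = True.
Every clause has at least one true literal under this assignment.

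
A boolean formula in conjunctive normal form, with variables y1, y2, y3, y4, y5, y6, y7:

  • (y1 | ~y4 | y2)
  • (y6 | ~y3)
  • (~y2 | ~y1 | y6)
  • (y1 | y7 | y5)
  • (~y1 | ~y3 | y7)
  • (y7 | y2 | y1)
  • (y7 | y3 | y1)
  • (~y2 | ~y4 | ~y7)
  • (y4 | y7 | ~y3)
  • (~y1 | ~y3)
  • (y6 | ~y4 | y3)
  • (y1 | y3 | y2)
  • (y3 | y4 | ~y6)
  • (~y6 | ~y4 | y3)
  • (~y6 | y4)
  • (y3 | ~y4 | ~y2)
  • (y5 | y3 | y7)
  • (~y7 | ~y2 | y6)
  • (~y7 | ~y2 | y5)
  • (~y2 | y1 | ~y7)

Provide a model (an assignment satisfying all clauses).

y1=1, y2=0, y3=0, y4=0, y5=1, y6=0, y7=0

Check each clause:
  1. (y2 | ~y4 | y1) — y1 is true.
  2. (~y3 | y6) — ~y3 is true.
  3. (~y2 | ~y1 | y6) — ~y2 is true.
  4. (y1 | y7 | y5) — y1 is true.
  5. (y7 | ~y3 | ~y1) — ~y3 is true.
  6. (y2 | y7 | y1) — y1 is true.
  7. (y7 | y1 | y3) — y1 is true.
  8. (~y4 | ~y2 | ~y7) — ~y7 is true.
  9. (y4 | y7 | ~y3) — ~y3 is true.
  10. (~y1 | ~y3) — ~y3 is true.
  11. (y3 | ~y4 | y6) — ~y4 is true.
  12. (y3 | y2 | y1) — y1 is true.
  13. (y3 | ~y6 | y4) — ~y6 is true.
  14. (y3 | ~y6 | ~y4) — ~y6 is true.
  15. (y4 | ~y6) — ~y6 is true.
  16. (~y4 | ~y2 | y3) — ~y4 is true.
  17. (y3 | y7 | y5) — y5 is true.
  18. (y6 | ~y2 | ~y7) — ~y7 is true.
  19. (~y7 | y5 | ~y2) — ~y7 is true.
  20. (~y7 | y1 | ~y2) — y1 is true.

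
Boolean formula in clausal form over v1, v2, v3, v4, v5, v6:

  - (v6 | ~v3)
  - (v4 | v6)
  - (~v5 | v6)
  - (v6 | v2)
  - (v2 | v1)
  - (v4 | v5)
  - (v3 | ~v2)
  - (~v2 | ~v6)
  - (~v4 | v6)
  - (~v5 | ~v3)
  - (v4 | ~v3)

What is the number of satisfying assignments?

4

Satisfying assignments:
  v1=1 v2=0 v3=0 v4=0 v5=1 v6=1
  v1=1 v2=0 v3=0 v4=1 v5=0 v6=1
  v1=1 v2=0 v3=0 v4=1 v5=1 v6=1
  v1=1 v2=0 v3=1 v4=1 v5=0 v6=1
That's 4 in total.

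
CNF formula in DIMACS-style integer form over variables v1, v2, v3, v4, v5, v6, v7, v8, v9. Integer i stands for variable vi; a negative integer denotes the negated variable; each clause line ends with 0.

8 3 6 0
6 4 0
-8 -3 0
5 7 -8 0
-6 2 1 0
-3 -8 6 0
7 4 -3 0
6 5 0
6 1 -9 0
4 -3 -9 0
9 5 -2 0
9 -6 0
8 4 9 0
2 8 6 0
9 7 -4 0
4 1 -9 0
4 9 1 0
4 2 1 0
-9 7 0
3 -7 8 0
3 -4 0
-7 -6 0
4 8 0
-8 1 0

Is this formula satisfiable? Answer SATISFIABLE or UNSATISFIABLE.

Pure literal: v1 appears only positively; assign v1 = True.
Pure literal: v5 appears only positively; assign v5 = True.
Try v2 = True.
Try v3 = True.
  then v8 is forced to False.
  then v4 is forced to True.
For the remaining variables, v6 = False, v7 = True, v9 = False works.
Every clause has at least one true literal under this assignment.
So v1=1, v2=1, v3=1, v4=1, v5=1, v6=0, v7=1, v8=0, v9=0 is a satisfying assignment.

SATISFIABLE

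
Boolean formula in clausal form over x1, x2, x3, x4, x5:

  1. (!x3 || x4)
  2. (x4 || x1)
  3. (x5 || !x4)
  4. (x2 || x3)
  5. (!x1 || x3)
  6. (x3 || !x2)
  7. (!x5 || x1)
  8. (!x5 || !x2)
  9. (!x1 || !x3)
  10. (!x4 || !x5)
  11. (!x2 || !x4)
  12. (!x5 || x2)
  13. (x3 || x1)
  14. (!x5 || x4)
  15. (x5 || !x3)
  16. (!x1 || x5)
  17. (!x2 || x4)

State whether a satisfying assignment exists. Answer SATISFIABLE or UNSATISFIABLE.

UNSATISFIABLE

x5 = True:
  propagation gives x1=True, x3=True; an empty clause results — contradiction.
x5 = False:
  propagation gives x4=False, x3=False, x1=True; an empty clause results — contradiction.
Every branch closes, so no satisfying assignment exists.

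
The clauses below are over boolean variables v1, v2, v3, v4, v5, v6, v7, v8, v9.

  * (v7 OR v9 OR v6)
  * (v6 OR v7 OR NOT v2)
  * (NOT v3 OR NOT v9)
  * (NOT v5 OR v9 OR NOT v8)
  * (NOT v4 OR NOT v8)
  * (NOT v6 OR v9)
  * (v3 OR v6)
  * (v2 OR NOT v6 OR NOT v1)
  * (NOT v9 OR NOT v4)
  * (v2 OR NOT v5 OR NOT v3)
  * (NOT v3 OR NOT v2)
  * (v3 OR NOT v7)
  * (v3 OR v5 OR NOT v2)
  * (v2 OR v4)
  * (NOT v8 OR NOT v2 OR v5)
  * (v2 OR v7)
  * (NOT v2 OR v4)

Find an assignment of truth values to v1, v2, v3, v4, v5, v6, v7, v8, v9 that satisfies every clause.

v1=False, v2=False, v3=True, v4=True, v5=False, v6=False, v7=True, v8=False, v9=False

Check each clause:
  1. (v9 OR v6 OR v7) — v7 is true.
  2. (v7 OR v6 OR NOT v2) — NOT v2 is true.
  3. (NOT v9 OR NOT v3) — NOT v9 is true.
  4. (NOT v5 OR v9 OR NOT v8) — NOT v8 is true.
  5. (NOT v8 OR NOT v4) — NOT v8 is true.
  6. (NOT v6 OR v9) — NOT v6 is true.
  7. (v3 OR v6) — v3 is true.
  8. (NOT v6 OR v2 OR NOT v1) — NOT v6 is true.
  9. (NOT v4 OR NOT v9) — NOT v9 is true.
  10. (NOT v5 OR v2 OR NOT v3) — NOT v5 is true.
  11. (NOT v3 OR NOT v2) — NOT v2 is true.
  12. (v3 OR NOT v7) — v3 is true.
  13. (NOT v2 OR v3 OR v5) — v3 is true.
  14. (v4 OR v2) — v4 is true.
  15. (NOT v2 OR NOT v8 OR v5) — NOT v8 is true.
  16. (v7 OR v2) — v7 is true.
  17. (NOT v2 OR v4) — v4 is true.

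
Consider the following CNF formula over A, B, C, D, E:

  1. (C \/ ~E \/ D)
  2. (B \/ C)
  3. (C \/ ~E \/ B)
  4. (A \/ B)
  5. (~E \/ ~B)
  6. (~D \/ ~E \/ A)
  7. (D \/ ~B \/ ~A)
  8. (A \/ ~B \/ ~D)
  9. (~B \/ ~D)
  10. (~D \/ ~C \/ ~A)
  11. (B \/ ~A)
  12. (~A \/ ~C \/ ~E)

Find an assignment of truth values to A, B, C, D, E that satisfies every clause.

E occurs only negated in the remaining clauses — set E = False.
Try A = False.
  then B is forced to True.
  then D is forced to False.
C is now unconstrained; take C = True.

A=False, B=True, C=True, D=False, E=False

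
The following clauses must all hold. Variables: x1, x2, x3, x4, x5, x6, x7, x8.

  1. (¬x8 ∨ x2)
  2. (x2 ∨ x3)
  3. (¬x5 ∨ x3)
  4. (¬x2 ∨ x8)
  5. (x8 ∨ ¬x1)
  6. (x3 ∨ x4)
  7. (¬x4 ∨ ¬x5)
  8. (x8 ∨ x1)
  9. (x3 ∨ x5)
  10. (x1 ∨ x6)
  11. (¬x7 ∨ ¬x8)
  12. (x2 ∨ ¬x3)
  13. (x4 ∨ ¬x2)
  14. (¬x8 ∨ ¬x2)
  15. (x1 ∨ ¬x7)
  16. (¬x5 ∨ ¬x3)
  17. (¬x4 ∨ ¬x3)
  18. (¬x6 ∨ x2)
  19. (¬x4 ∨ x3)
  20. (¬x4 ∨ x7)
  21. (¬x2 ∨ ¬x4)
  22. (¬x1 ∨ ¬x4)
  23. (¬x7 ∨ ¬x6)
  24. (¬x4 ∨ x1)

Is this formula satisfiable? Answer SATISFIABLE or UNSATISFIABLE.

x4 = True:
  propagation gives x5=False, x3=True; an empty clause results — contradiction.
x4 = False:
  propagation gives x3=True, x2=True; an empty clause results — contradiction.
Every branch closes, so no satisfying assignment exists.

UNSATISFIABLE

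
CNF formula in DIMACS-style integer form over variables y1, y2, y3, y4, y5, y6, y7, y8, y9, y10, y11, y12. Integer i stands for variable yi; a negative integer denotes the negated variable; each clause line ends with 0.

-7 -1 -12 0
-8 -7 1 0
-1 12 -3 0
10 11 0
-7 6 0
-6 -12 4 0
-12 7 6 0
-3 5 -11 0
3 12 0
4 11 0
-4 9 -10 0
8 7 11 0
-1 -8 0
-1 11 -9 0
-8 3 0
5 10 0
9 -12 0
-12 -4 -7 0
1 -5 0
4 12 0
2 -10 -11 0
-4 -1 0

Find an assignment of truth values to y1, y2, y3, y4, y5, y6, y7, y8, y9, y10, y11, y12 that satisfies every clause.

y1 = F, y2 = T, y3 = T, y4 = T, y5 = F, y6 = F, y7 = F, y8 = T, y9 = T, y10 = T, y11 = F, y12 = F

Check each clause:
  1. (~y7 | ~y1 | ~y12) — ~y7 is true.
  2. (y1 | ~y8 | ~y7) — ~y7 is true.
  3. (~y3 | ~y1 | y12) — ~y1 is true.
  4. (y11 | y10) — y10 is true.
  5. (~y7 | y6) — ~y7 is true.
  6. (~y12 | ~y6 | y4) — ~y6 is true.
  7. (y7 | y6 | ~y12) — ~y12 is true.
  8. (~y3 | ~y11 | y5) — ~y11 is true.
  9. (y3 | y12) — y3 is true.
  10. (y11 | y4) — y4 is true.
  11. (~y10 | y9 | ~y4) — y9 is true.
  12. (y8 | y11 | y7) — y8 is true.
  13. (~y1 | ~y8) — ~y1 is true.
  14. (y11 | ~y9 | ~y1) — ~y1 is true.
  15. (y3 | ~y8) — y3 is true.
  16. (y10 | y5) — y10 is true.
  17. (y9 | ~y12) — y9 is true.
  18. (~y7 | ~y12 | ~y4) — ~y7 is true.
  19. (y1 | ~y5) — ~y5 is true.
  20. (y12 | y4) — y4 is true.
  21. (y2 | ~y10 | ~y11) — y2 is true.
  22. (~y4 | ~y1) — ~y1 is true.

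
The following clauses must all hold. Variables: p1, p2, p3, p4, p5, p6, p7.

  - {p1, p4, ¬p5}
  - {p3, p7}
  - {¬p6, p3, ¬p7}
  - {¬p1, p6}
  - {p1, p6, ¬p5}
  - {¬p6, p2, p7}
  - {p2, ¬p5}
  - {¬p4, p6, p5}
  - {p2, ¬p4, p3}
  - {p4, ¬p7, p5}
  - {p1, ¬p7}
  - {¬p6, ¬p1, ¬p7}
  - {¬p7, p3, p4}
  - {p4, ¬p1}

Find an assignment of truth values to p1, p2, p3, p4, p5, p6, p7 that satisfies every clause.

p3 occurs only positively in the remaining clauses — set p3 = True.
Try p1 = False.
  then p7 is forced to False.
Set p2 = False and propagate.
  then p6 is forced to False.
  then p5 is forced to False.
  then p4 is forced to False.

p1=False, p2=False, p3=True, p4=False, p5=False, p6=False, p7=False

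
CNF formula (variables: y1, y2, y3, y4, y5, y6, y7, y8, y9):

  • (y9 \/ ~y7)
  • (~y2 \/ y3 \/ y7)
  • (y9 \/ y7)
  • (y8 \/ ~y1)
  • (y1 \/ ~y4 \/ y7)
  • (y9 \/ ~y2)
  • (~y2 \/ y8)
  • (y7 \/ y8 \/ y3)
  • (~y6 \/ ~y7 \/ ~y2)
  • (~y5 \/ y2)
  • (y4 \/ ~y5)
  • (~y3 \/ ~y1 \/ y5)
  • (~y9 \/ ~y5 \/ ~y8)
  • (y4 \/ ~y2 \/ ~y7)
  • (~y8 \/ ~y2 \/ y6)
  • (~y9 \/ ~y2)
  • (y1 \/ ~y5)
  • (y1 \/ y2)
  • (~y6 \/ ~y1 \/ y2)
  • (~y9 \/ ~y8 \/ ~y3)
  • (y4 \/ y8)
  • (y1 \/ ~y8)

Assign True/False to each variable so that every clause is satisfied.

y1=T  y2=F  y3=F  y4=F  y5=F  y6=F  y7=T  y8=T  y9=T

Check each clause:
  1. (~y7 \/ y9) — y9 is true.
  2. (y3 \/ y7 \/ ~y2) — ~y2 is true.
  3. (y9 \/ y7) — y9 is true.
  4. (y8 \/ ~y1) — y8 is true.
  5. (y1 \/ ~y4 \/ y7) — y1 is true.
  6. (~y2 \/ y9) — y9 is true.
  7. (y8 \/ ~y2) — y8 is true.
  8. (y7 \/ y8 \/ y3) — y8 is true.
  9. (~y2 \/ ~y6 \/ ~y7) — ~y6 is true.
  10. (y2 \/ ~y5) — ~y5 is true.
  11. (~y5 \/ y4) — ~y5 is true.
  12. (~y3 \/ ~y1 \/ y5) — ~y3 is true.
  13. (~y5 \/ ~y9 \/ ~y8) — ~y5 is true.
  14. (~y7 \/ ~y2 \/ y4) — ~y2 is true.
  15. (~y2 \/ ~y8 \/ y6) — ~y2 is true.
  16. (~y9 \/ ~y2) — ~y2 is true.
  17. (y1 \/ ~y5) — y1 is true.
  18. (y2 \/ y1) — y1 is true.
  19. (~y6 \/ ~y1 \/ y2) — ~y6 is true.
  20. (~y9 \/ ~y3 \/ ~y8) — ~y3 is true.
  21. (y8 \/ y4) — y8 is true.
  22. (~y8 \/ y1) — y1 is true.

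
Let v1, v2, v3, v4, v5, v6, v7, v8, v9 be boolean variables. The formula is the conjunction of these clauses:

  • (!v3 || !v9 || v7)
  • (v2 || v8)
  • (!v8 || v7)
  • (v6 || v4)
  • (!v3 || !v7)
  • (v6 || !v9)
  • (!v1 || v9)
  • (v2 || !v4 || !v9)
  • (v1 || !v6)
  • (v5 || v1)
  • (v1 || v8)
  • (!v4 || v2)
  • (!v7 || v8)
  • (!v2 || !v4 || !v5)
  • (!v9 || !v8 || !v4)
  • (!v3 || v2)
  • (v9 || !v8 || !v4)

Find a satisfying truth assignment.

v3 occurs only negated in the remaining clauses — set v3 = False.
Branch on v1: take v1 = True.
  then v9 is forced to True.
  then v6 is forced to True.
The remaining clauses are satisfied by v2 = True, v4 = False, v5 = True, v7 = True, v8 = True.

v1 = True  v2 = True  v3 = False  v4 = False  v5 = True  v6 = True  v7 = True  v8 = True  v9 = True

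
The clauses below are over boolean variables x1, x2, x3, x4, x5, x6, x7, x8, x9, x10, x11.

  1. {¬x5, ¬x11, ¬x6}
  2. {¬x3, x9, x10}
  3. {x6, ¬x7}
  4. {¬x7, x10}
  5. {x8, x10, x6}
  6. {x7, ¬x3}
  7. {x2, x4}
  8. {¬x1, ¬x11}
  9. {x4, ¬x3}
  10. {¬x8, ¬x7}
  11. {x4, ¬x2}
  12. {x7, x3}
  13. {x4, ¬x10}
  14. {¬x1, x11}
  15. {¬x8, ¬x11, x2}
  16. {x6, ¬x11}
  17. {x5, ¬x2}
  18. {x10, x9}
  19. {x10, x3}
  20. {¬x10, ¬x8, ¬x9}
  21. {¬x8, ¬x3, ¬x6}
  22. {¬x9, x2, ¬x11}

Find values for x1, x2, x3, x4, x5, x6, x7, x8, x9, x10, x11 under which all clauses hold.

x1=0, x2=0, x3=1, x4=1, x5=1, x6=1, x7=1, x8=0, x9=0, x10=1, x11=0

Pure literal: x1 appears only negated; assign x1 = False.
Pure literal: x4 appears only positively; assign x4 = True.
Branch on x2: take x2 = False.
Try x3 = True.
  then x7 is forced to True.
  then x6 is forced to True.
  then x10 is forced to True.
  then x8 is forced to False.
Try x5 = True.
  then x11 is forced to False.
x9 is now unconstrained; take x9 = False.
Every clause has at least one true literal under this assignment.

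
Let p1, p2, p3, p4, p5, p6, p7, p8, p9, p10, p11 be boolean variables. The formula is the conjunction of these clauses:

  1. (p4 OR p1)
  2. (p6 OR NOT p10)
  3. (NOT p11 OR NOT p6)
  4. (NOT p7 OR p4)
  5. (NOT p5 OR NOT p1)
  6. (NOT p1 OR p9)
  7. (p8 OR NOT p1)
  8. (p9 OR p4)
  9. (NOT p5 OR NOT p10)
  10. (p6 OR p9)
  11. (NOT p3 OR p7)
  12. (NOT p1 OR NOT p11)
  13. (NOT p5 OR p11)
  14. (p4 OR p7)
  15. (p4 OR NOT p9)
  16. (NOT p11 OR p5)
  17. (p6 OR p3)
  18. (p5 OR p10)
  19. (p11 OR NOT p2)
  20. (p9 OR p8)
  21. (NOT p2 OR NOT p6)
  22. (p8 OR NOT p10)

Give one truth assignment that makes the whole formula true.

p1=False, p2=False, p3=False, p4=True, p5=False, p6=True, p7=False, p8=True, p9=True, p10=True, p11=False

Pure literal: p2 appears only negated; assign p2 = False.
p4 occurs only positively in the remaining clauses — set p4 = True.
Set p1 = False and propagate.
The remaining clauses are satisfied by p3 = False, p5 = False, p6 = True, p7 = False, p8 = True, p9 = True, p10 = True, p11 = False.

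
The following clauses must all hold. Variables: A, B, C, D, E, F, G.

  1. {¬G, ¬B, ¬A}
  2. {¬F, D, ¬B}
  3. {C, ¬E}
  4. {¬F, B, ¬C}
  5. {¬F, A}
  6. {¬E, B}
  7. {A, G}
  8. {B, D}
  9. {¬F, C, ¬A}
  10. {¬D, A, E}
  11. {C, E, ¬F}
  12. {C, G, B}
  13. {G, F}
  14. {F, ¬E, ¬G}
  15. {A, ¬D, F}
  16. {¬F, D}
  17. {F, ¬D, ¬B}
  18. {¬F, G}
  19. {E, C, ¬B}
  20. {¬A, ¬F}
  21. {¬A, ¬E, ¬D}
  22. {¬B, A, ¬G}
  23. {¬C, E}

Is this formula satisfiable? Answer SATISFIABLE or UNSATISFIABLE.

SATISFIABLE

Set A = True and propagate.
  then F is forced to False.
  then G is forced to True.
  then B is forced to False.
  then E is forced to False.
  then D is forced to True.
  then C is forced to False.
So A=T, B=F, C=F, D=T, E=F, F=F, G=T is a satisfying assignment.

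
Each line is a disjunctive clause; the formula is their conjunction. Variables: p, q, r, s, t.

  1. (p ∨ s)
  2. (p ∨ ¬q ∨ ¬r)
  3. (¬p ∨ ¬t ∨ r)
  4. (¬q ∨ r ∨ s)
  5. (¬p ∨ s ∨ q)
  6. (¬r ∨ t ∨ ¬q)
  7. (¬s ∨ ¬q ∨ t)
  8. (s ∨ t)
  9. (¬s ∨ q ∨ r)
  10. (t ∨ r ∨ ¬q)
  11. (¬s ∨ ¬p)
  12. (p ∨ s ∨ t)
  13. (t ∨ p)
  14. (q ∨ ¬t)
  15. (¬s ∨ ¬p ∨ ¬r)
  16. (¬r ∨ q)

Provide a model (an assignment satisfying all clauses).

p=T, q=T, r=T, s=F, t=T

Check each clause:
  1. (s ∨ p) — p is true.
  2. (¬r ∨ p ∨ ¬q) — p is true.
  3. (¬p ∨ ¬t ∨ r) — r is true.
  4. (s ∨ ¬q ∨ r) — r is true.
  5. (q ∨ s ∨ ¬p) — q is true.
  6. (t ∨ ¬q ∨ ¬r) — t is true.
  7. (t ∨ ¬s ∨ ¬q) — ¬s is true.
  8. (s ∨ t) — t is true.
  9. (¬s ∨ r ∨ q) — q is true.
  10. (r ∨ ¬q ∨ t) — r is true.
  11. (¬p ∨ ¬s) — ¬s is true.
  12. (s ∨ p ∨ t) — p is true.
  13. (p ∨ t) — p is true.
  14. (¬t ∨ q) — q is true.
  15. (¬s ∨ ¬r ∨ ¬p) — ¬s is true.
  16. (q ∨ ¬r) — q is true.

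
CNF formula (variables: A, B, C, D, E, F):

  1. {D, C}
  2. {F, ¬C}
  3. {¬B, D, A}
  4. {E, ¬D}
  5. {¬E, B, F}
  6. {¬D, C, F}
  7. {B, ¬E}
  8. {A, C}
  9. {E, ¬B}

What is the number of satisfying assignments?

The models are:
  A=0 B=0 C=1 D=0 E=0 F=1
  A=0 B=1 C=1 D=1 E=1 F=1
  A=1 B=0 C=1 D=0 E=0 F=1
  A=1 B=1 C=0 D=1 E=1 F=1
  A=1 B=1 C=1 D=0 E=1 F=1
  A=1 B=1 C=1 D=1 E=1 F=1
Count: 6.

6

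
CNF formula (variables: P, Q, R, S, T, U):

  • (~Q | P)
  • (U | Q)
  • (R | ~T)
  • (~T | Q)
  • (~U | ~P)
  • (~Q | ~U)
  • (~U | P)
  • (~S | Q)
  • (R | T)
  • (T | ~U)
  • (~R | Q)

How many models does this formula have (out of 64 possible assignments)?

The models are:
  P=T Q=T R=T S=F T=F U=F
  P=T Q=T R=T S=F T=T U=F
  P=T Q=T R=T S=T T=F U=F
  P=T Q=T R=T S=T T=T U=F
Count: 4.

4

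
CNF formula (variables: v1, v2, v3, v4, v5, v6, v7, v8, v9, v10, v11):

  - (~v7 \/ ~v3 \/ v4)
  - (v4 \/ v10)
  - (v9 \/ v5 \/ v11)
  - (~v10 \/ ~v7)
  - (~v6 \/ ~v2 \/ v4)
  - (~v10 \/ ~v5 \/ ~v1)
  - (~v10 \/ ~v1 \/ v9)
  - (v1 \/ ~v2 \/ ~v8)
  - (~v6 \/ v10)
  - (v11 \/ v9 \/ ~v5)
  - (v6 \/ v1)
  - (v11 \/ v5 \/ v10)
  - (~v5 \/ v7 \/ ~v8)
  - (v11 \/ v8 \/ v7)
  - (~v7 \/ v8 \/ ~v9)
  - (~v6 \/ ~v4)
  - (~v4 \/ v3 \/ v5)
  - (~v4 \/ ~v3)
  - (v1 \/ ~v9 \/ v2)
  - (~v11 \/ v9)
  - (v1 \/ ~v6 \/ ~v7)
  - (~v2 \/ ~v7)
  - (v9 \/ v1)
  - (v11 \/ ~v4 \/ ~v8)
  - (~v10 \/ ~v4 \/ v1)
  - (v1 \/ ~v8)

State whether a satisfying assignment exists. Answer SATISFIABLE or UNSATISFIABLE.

Set v1 = True and propagate.
The remaining clauses are satisfied by v2 = False, v3 = True, v4 = False, v5 = False, v6 = True, v7 = False, v8 = True, v9 = True, v10 = True, v11 = True.
So v1 = T  v2 = F  v3 = T  v4 = F  v5 = F  v6 = T  v7 = F  v8 = T  v9 = T  v10 = T  v11 = T is a satisfying assignment.

SATISFIABLE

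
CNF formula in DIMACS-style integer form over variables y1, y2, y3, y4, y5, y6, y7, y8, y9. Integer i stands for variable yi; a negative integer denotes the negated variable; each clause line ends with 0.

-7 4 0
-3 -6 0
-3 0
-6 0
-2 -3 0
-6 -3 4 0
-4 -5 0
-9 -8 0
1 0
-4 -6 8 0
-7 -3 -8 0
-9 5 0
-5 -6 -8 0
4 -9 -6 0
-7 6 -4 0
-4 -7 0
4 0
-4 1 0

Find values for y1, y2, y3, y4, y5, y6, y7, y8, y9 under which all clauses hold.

y1 = True  y2 = False  y3 = False  y4 = True  y5 = False  y6 = False  y7 = False  y8 = False  y9 = False

Check each clause:
  1. (~y7 | y4) — ~y7 is true.
  2. (~y3 | ~y6) — ~y6 is true.
  3. (~y3) — ~y3 is true.
  4. (~y6) — ~y6 is true.
  5. (~y3 | ~y2) — ~y3 is true.
  6. (~y3 | y4 | ~y6) — ~y6 is true.
  7. (~y5 | ~y4) — ~y5 is true.
  8. (~y9 | ~y8) — ~y8 is true.
  9. (y1) — y1 is true.
  10. (~y4 | y8 | ~y6) — ~y6 is true.
  11. (~y7 | ~y8 | ~y3) — ~y8 is true.
  12. (~y9 | y5) — ~y9 is true.
  13. (~y6 | ~y8 | ~y5) — ~y8 is true.
  14. (~y9 | ~y6 | y4) — ~y6 is true.
  15. (~y7 | ~y4 | y6) — ~y7 is true.
  16. (~y7 | ~y4) — ~y7 is true.
  17. (y4) — y4 is true.
  18. (y1 | ~y4) — y1 is true.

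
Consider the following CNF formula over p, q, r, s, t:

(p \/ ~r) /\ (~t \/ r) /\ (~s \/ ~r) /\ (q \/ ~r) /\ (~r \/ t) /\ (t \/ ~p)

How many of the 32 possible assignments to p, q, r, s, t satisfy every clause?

The models are:
  p=F q=F r=F s=F t=F
  p=F q=F r=F s=T t=F
  p=F q=T r=F s=F t=F
  p=F q=T r=F s=T t=F
  p=T q=T r=T s=F t=T
Count: 5.

5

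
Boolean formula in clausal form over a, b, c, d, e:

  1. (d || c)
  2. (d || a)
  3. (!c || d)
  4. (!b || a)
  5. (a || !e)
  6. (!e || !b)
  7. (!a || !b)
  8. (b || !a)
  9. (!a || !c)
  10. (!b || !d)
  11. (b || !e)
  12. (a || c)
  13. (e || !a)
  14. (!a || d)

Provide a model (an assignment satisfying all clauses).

Branch on a: take a = False.
  then d is forced to True.
  then b is forced to False.
  then e is forced to False.
  then c is forced to True.
Check each clause:
  1. (d || c) — c is true.
  2. (a || d) — d is true.
  3. (d || !c) — d is true.
  4. (!b || a) — !b is true.
  5. (a || !e) — !e is true.
  6. (!e || !b) — !e is true.
  7. (!b || !a) — !b is true.
  8. (b || !a) — !a is true.
  9. (!c || !a) — !a is true.
  10. (!b || !d) — !b is true.
  11. (b || !e) — !e is true.
  12. (c || a) — c is true.
  13. (!a || e) — !a is true.
  14. (d || !a) — d is true.

a = 0  b = 0  c = 1  d = 1  e = 0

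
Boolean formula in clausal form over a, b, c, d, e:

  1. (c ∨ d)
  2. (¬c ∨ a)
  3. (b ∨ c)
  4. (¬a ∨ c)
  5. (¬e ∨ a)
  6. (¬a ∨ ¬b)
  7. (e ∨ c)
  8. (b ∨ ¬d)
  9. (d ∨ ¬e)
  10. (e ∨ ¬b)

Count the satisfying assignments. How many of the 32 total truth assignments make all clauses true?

1

The models are:
  a=T b=F c=T d=F e=F
That's 1 in total.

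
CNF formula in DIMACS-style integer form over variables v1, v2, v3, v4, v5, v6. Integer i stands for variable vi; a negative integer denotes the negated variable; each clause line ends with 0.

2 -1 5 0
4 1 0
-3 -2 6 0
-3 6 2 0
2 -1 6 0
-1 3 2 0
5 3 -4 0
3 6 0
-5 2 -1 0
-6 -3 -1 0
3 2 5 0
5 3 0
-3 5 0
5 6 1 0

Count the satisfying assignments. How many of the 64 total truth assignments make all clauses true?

6

Satisfying assignments:
  v1=F v2=F v3=F v4=T v5=T v6=T
  v1=F v2=F v3=T v4=T v5=T v6=T
  v1=F v2=T v3=F v4=T v5=T v6=T
  v1=F v2=T v3=T v4=T v5=T v6=T
  v1=T v2=T v3=F v4=F v5=T v6=T
  v1=T v2=T v3=F v4=T v5=T v6=T
That's 6 in total.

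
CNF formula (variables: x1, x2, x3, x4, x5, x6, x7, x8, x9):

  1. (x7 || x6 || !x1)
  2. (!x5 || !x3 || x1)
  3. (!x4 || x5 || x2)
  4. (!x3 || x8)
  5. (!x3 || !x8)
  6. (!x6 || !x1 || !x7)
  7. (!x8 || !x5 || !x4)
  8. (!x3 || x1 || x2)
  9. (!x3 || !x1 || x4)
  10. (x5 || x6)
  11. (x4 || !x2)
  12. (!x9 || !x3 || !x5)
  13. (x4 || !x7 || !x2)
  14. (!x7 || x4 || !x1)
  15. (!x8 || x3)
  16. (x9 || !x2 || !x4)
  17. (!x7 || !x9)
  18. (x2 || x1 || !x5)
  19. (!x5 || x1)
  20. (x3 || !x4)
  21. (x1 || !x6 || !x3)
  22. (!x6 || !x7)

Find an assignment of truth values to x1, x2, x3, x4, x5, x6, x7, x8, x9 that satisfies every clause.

x1=0, x2=0, x3=0, x4=0, x5=0, x6=1, x7=0, x8=0, x9=1

Check each clause:
  1. (!x1 || x6 || x7) — x6 is true.
  2. (!x3 || !x5 || x1) — !x5 is true.
  3. (x5 || !x4 || x2) — !x4 is true.
  4. (x8 || !x3) — !x3 is true.
  5. (!x3 || !x8) — !x8 is true.
  6. (!x1 || !x7 || !x6) — !x7 is true.
  7. (!x8 || !x4 || !x5) — !x8 is true.
  8. (x2 || !x3 || x1) — !x3 is true.
  9. (!x3 || x4 || !x1) — !x3 is true.
  10. (x6 || x5) — x6 is true.
  11. (!x2 || x4) — !x2 is true.
  12. (!x3 || !x9 || !x5) — !x5 is true.
  13. (x4 || !x2 || !x7) — !x7 is true.
  14. (x4 || !x1 || !x7) — !x7 is true.
  15. (x3 || !x8) — !x8 is true.
  16. (x9 || !x2 || !x4) — x9 is true.
  17. (!x9 || !x7) — !x7 is true.
  18. (x2 || x1 || !x5) — !x5 is true.
  19. (!x5 || x1) — !x5 is true.
  20. (!x4 || x3) — !x4 is true.
  21. (!x3 || !x6 || x1) — !x3 is true.
  22. (!x7 || !x6) — !x7 is true.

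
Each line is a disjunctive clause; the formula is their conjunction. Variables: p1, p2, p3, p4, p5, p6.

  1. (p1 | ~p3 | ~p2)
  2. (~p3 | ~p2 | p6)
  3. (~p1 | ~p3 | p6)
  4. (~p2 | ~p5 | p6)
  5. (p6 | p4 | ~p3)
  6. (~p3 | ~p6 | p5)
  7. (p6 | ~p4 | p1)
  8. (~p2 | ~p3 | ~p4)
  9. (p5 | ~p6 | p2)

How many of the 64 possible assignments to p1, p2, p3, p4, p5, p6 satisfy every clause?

26

Case analysis on p6 and p3:
  p6=T, p3=T: 5 of the 16 assignments to (p1,p2,p4,p5) work.
  p6=T, p3=F: p1, p4 free; 3 ways for (p2,p5) × 2^2 = 12.
  p6=F, p3=T: a clause becomes empty — 0.
  p6=F, p3=F: 9 of the 16 assignments to (p1,p2,p4,p5) work.
Total: 5 + 12 + 0 + 9 = 26.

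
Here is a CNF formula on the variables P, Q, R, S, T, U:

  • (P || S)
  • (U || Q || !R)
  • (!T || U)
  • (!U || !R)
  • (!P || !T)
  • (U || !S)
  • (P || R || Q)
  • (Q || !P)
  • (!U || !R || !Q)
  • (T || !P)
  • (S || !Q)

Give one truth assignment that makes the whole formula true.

P=False, Q=True, R=False, S=True, T=False, U=True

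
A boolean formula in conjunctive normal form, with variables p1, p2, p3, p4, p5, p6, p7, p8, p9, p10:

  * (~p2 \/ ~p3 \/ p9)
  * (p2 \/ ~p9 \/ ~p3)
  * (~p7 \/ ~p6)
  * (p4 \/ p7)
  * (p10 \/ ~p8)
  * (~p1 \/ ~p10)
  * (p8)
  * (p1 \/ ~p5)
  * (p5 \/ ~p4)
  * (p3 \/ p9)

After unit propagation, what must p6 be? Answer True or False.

False

(p8) is a unit clause: p8 = True.
(~p8 \/ p10): since p8 = True, the clause reduces to (p10). p10 = True.
(~p10 \/ ~p1): since p10 = True, the clause reduces to (~p1). p1 = False.
In (p1 \/ ~p5), p1 is now false; ~p5 must hold, so p5 = False.
(p5 \/ ~p4): since p5 = False, the clause reduces to (~p4). p4 = False.
From (p4 \/ p7) and p4 = False: p7 = True.
(~p6 \/ ~p7) with p7 = True leaves only ~p6, so p6 = False.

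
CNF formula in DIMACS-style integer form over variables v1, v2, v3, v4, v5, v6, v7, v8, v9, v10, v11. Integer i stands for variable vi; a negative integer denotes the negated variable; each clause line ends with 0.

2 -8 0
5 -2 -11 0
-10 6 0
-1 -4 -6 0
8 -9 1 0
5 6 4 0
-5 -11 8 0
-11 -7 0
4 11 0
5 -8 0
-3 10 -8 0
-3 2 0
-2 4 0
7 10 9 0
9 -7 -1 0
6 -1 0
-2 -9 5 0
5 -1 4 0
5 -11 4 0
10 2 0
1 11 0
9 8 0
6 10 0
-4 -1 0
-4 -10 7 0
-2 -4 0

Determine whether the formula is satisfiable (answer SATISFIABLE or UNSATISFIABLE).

UNSATISFIABLE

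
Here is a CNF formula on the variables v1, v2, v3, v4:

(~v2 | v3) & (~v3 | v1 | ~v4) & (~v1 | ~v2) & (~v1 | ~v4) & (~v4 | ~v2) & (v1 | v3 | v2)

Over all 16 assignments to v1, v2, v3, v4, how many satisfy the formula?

Satisfying assignments:
  v1=0 v2=0 v3=1 v4=0
  v1=0 v2=1 v3=1 v4=0
  v1=1 v2=0 v3=0 v4=0
  v1=1 v2=0 v3=1 v4=0
Count: 4.

4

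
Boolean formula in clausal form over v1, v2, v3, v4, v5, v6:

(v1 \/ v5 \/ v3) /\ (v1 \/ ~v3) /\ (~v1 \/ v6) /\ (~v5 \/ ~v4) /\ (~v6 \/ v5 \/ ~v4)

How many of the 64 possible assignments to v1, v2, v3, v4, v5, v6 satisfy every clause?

Split on v1, then v5.
  v1=T, v5=T: remaining (v2,v3,v4,v6) ∈ {(F,F,F,T); (F,T,F,T); (T,F,F,T); (T,T,F,T)} — 4.
  v1=T, v5=F: remaining (v2,v3,v4,v6) ∈ {(F,F,F,T); (F,T,F,T); (T,F,F,T); (T,T,F,T)} — 4.
  v1=F, v5=T: remaining (v2,v3,v4,v6) ∈ {(F,F,F,F); (F,F,F,T); (T,F,F,F); (T,F,F,T)} — 4.
  v1=F, v5=F: a clause becomes empty — 0.
Total: 4 + 4 + 4 + 0 = 12.

12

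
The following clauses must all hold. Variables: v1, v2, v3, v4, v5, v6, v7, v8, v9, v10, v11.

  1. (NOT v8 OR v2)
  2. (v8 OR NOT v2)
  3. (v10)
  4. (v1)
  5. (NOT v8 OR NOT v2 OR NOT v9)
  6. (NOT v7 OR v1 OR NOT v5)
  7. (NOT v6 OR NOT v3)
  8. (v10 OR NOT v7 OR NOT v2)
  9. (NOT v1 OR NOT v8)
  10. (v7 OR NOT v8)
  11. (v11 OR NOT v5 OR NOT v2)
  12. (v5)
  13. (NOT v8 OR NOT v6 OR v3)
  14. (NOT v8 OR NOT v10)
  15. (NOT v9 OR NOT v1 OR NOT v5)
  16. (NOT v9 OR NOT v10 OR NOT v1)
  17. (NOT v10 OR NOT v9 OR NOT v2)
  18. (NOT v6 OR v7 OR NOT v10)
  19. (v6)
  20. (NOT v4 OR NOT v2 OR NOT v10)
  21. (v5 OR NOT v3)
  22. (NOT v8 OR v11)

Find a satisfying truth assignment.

Unit propagation: (v10) forces v10 = True.
(v1) is a unit clause, so v1 = True.
(NOT v8) is a unit clause, so v8 = False.
Unit propagation: (NOT v2) forces v2 = False.
The clause (v5) is unit: v5 must be True.
(NOT v9) is a unit clause, so v9 = False.
The clause (v6) is unit: v6 must be True.
Unit propagation: (NOT v3) forces v3 = False.
(v7) is a unit clause, so v7 = True.
v4, v11 are now unconstrained; take v4 = True, v11 = False.

v1=True, v2=False, v3=False, v4=True, v5=True, v6=True, v7=True, v8=False, v9=False, v10=True, v11=False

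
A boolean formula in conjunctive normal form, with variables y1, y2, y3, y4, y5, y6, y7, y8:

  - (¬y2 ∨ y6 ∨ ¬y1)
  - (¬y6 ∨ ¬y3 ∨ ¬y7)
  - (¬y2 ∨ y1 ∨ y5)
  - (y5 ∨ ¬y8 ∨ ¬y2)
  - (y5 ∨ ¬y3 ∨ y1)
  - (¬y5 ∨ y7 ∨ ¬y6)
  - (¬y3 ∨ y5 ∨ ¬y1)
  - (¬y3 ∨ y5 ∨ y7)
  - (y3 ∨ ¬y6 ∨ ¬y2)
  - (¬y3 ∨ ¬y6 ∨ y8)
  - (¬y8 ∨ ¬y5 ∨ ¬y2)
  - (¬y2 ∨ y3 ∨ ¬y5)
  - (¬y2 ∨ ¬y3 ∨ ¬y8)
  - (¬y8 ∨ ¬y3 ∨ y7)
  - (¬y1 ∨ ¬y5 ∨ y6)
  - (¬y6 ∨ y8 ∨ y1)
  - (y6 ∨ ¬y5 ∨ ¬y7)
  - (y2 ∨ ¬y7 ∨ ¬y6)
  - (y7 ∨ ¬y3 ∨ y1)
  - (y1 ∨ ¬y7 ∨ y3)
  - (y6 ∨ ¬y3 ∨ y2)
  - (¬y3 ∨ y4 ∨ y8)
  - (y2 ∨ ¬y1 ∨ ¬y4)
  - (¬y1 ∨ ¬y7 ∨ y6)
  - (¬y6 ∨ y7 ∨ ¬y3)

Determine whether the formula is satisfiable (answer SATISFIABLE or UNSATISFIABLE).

Branch on y1: take y1 = False.
Try y2 = False.
Branch on y3: take y3 = False.
  then y7 is forced to False.
The remaining clauses are satisfied by y4 = True, y5 = True, y6 = False, y8 = False.
So y1=F, y2=F, y3=F, y4=T, y5=T, y6=F, y7=F, y8=F is a satisfying assignment.

SATISFIABLE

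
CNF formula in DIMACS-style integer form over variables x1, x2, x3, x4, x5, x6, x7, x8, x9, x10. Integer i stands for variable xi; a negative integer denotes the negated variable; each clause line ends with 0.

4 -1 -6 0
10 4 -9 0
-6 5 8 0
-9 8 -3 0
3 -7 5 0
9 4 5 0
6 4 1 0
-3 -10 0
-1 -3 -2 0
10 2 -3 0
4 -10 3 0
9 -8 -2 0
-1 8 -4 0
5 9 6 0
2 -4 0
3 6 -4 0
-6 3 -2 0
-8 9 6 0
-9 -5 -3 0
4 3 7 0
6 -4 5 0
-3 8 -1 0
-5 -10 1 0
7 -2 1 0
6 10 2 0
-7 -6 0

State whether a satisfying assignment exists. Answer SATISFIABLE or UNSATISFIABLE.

Try x1 = False.
The remaining clauses are satisfied by x2 = True, x3 = True, x4 = True, x5 = True, x6 = False, x7 = True, x8 = False, x9 = False, x10 = False.
So x1=0, x2=1, x3=1, x4=1, x5=1, x6=0, x7=1, x8=0, x9=0, x10=0 is a satisfying assignment.

SATISFIABLE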